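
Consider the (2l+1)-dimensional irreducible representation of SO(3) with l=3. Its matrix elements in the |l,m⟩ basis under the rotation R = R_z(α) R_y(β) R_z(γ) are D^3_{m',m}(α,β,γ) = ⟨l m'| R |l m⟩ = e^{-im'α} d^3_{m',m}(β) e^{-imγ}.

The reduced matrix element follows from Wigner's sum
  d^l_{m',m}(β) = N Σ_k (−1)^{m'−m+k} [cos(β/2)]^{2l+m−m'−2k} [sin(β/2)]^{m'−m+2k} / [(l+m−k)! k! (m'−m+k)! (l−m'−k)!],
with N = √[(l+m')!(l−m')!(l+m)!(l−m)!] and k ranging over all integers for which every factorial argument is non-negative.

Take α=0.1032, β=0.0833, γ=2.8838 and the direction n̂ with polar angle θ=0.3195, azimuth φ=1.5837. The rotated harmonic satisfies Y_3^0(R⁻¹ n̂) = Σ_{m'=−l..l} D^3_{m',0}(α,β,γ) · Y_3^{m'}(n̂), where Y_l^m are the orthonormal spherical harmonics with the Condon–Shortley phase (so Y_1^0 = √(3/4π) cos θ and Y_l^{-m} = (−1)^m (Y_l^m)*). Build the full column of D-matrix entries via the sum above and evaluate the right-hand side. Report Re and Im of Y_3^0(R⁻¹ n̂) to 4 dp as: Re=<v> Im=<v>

Re=0.5302 Im=0.0000

Need the full column D^3_{m',0} for m'=−3..3 at α=0.1032, β=0.0833, γ=2.8838.
cos(β/2)=0.999133, sin(β/2)=0.041638
d^3_{-3,0}: single k=3 term ⇒ +0.000322;  D = +0.000307+0.000098i
d^3_{-2,0}: k∈[2..3] ⇒ +0.009463 -0.000016 = +0.009447;  D = +0.009246+0.001936i
d^3_{-1,0}: k∈[1..3] ⇒ +0.143614 -0.000748 +0.000000 = +0.142866;  D = +0.142106+0.014718i
d^3_{0,0}: k∈[0..3] ⇒ +0.994808 -0.015549 +0.000027 -0.000000 = +0.979285;  D = +0.979285+0.000000i
d^3_{1,0}: k∈[0..2] ⇒ -0.143614 +0.000748 -0.000000 = -0.142866;  D = -0.142106+0.014718i
d^3_{2,0}: k∈[0..1] ⇒ +0.009463 -0.000016 = +0.009447;  D = +0.009246-0.001936i
d^3_{3,0}: single k=0 term ⇒ -0.000322;  D = -0.000307+0.000098i
Y_3^{m'}(θ=0.3195,φ=1.5837) and Σ D·Y over m':
  (+0.0003+0.0001i)·(+0.0005+0.0129i)  (+0.0092+0.0019i)·(-0.0957+0.0025i)  (+0.1421+0.0147i)·(-0.0046-0.3559i)  (+0.9793+0.0000i)·(+0.5338+0.0000i)  (-0.1421+0.0147i)·(+0.0046-0.3559i)  (+0.0092-0.0019i)·(-0.0957-0.0025i)  (-0.0003+0.0001i)·(-0.0005+0.0129i)
Y_3^0(R⁻¹ n̂) = +0.530154-0.000000i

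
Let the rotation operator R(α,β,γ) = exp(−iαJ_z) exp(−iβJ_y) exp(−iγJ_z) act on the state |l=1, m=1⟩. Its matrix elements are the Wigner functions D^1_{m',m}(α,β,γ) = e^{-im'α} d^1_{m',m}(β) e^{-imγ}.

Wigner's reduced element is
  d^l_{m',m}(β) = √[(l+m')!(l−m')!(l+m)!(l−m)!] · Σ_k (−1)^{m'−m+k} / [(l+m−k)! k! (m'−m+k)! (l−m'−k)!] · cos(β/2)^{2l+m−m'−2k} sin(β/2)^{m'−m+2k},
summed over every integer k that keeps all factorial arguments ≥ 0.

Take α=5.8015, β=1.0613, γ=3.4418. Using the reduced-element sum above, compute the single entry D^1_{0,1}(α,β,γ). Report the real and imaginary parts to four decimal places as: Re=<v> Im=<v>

First d^1_{0,1}(β=1.0613), then the phase factors e^{-i(0)α} and e^{-i(1)γ}:
With c≡cos(β/2)=0.862478 and s≡sin(β/2)=0.506094, N=[1·1·2·1]^{1/2}=1.414214
The bounds max(0,m−m')=1 and min(l+m,l−m')=1 give 1 term
  k=1: (−1)^0·1.4142/(1)·0.8625^1·0.5061^1 = +0.617297
d^1_{0,1}(1.0613) = +0.617297
Attach z-rotation phases: D = e^{-i(0)(5.8015)}·(+0.617297)·e^{-i(1)(3.4418)} = -0.589689+0.182546i

Re=-0.5897 Im=0.1825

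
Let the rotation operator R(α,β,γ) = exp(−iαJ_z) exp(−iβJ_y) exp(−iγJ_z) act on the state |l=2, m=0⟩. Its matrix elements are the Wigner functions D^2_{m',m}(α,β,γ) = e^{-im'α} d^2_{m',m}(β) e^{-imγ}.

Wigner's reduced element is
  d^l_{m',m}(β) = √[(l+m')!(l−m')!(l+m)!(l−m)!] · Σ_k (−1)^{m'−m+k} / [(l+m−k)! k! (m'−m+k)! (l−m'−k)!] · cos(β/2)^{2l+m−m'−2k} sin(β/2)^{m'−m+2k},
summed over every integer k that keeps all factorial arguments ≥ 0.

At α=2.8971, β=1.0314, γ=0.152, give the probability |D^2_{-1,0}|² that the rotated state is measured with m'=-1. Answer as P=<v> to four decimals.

P=0.2913

D^2_{-1,0}(2.8971,1.0314,0.152) = e^{-i·-1·2.8971}·d^2_{-1,0}(1.0314)·e^{-i·0·0.152}. Compute d first:
With c≡cos(β/2)=0.869948 and s≡sin(β/2)=0.493144, N=[1·6·2·2]^{1/2}=4.898979
k: max(0,(0)−(-1))=1 … min(2+(0),2−(-1))=2
  k=1: (−1)^0·4.8990/(2)·0.8699^3·0.4931^1 = +0.795296
  k=2: (−1)^1·4.8990/(2)·0.8699^1·0.4931^3 = -0.255558
d^2_{-1,0}(1.0314) = +0.795296 -0.255558 = +0.539738
|D^2_{-1,0}|² = |d^2_{-1,0}(β)|² = (+0.539738)² = 0.291317 (the z-rotation phases have unit modulus)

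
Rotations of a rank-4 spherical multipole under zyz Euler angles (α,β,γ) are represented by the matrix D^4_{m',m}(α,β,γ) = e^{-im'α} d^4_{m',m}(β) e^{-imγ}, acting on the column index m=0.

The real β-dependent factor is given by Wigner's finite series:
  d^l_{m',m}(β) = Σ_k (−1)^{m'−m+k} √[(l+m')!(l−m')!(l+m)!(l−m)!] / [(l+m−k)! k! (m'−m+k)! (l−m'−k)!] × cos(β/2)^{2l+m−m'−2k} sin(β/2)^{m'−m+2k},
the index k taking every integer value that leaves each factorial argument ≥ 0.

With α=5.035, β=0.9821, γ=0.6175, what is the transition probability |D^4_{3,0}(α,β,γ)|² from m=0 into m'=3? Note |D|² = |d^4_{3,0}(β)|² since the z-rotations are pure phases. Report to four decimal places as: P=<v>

Split into d^4_{3,0}(β=0.9821) × two z-phases.
With c≡cos(β/2)=0.881838 and s≡sin(β/2)=0.471552, N=[5040·1·24·24]^{1/2}=1703.830978
Admissible k: 0..1 (factorial args all ≥0)
  k=0: (−1)^3·1703.8310/(144)·0.8818^5·0.4716^3 = -0.661603
  k=1: (−1)^4·1703.8310/(144)·0.8818^3·0.4716^5 = +0.189182
d^4_{3,0}(0.9821) = -0.661603 +0.189182 = -0.472421
|D^4_{3,0}|² = |d^4_{3,0}(β)|² = (-0.472421)² = 0.223182 (the z-rotation phases have unit modulus)

P=0.2232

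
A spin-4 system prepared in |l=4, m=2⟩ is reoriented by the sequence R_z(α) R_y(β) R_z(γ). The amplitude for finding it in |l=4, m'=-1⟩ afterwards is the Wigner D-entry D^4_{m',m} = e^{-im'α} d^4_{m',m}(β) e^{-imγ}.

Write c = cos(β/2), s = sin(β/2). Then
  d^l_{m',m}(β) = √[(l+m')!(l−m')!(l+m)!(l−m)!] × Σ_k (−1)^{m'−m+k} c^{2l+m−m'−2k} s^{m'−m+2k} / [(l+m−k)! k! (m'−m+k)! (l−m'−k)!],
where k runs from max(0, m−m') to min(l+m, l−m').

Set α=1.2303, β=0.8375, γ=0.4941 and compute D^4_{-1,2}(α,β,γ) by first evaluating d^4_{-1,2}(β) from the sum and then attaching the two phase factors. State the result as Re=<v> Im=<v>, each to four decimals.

First d^4_{-1,2}(β=0.8375), then the phase factors e^{-i(-1)α} and e^{-i(2)γ}:
c=cos(0.8375/2)=0.913598, s=sin(0.8375/2)=0.406619; N=√[6·120·720·2]=1018.233765
Admissible k: 3..5 (factorial args all ≥0)
  k=3: (−1)^0·1018.2338/(72)·0.9136^5·0.4066^3 = +0.605136
  k=4: (−1)^1·1018.2338/(48)·0.9136^3·0.4066^5 = -0.179808
  k=5: (−1)^2·1018.2338/(240)·0.9136^1·0.4066^7 = +0.007124
d^4_{-1,2}(0.8375) = +0.605136 -0.179808 +0.007124 = +0.432452
D = (+0.333955+0.942589i)·(+0.432452)·(+0.550194-0.835037i) = +0.419840+0.103677i

Re=0.4198 Im=0.1037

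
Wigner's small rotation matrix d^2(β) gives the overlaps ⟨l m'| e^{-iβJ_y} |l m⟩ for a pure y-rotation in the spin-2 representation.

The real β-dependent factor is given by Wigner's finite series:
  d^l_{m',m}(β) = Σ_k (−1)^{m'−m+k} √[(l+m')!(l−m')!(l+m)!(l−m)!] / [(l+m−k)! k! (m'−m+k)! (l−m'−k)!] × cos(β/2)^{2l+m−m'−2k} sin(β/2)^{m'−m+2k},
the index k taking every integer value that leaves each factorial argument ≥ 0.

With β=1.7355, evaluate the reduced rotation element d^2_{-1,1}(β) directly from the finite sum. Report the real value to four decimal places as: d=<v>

d^2_{-1,1}(β=1.7355) via Wigner's sum:
Half-angle: c=0.646545, s=0.762876. N=√(1·6·6·1)=6.000000
k: max(0,(1)−(-1))=2 … min(2+(1),2−(-1))=3
  k=2: (−1)^0·6.0000/(2)·0.6465^2·0.7629^2 = +0.729838
  k=3: (−1)^1·6.0000/(6)·0.6465^0·0.7629^4 = -0.338701
d^2_{-1,1}(1.7355) = +0.729838 -0.338701 = +0.391137

d=0.3911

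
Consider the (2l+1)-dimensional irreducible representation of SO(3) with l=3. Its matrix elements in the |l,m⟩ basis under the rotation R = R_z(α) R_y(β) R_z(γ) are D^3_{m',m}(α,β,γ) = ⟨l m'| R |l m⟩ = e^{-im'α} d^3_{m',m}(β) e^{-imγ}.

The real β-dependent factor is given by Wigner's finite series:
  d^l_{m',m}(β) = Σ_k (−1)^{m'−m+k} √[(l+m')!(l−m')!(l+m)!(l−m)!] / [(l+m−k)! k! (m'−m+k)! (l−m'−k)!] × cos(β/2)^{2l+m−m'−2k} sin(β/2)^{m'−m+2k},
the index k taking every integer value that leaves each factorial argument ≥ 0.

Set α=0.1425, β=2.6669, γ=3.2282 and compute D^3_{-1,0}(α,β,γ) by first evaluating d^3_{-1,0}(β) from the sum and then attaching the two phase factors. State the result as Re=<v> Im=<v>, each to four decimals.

Split into d^3_{-1,0}(β=2.6669) × two z-phases.
c=cos(2.6669/2)=0.235124, s=sin(2.6669/2)=0.971965; N=√[2·24·6·6]=41.569219
The bounds max(0,m−m')=1 and min(l+m,l−m')=3 give 3 terms
  k=1: (−1)^0·41.5692/(12)·0.2351^5·0.9720^1 = +0.002420
  k=2: (−1)^1·41.5692/(4)·0.2351^3·0.9720^3 = -0.124038
  k=3: (−1)^2·41.5692/(12)·0.2351^1·0.9720^5 = +0.706548
d^3_{-1,0}(2.6669) = +0.002420 -0.124038 +0.706548 = +0.584929
Attach z-rotation phases: D = e^{-i(-1)(0.1425)}·(+0.584929)·e^{-i(0)(3.2282)} = +0.579001+0.083071i

Re=0.5790 Im=0.0831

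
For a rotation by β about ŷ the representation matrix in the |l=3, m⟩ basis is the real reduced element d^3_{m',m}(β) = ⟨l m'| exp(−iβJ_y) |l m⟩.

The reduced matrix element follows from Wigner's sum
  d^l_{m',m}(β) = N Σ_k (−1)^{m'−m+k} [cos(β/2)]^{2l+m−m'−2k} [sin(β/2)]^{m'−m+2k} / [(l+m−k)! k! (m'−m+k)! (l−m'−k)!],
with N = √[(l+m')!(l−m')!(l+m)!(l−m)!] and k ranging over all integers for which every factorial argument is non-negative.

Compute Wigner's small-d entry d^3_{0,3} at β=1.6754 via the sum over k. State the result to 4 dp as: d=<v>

d=0.5499

d^3_{0,3}(β=1.6754) via Wigner's sum:
Half-angle: c=0.669174, s=0.743106. N=√(6·6·720·1)=160.996894
k: max(0,(3)−(0))=3 … min(3+(3),3−(0))=3
  k=3: (−1)^0·160.9969/(36)·0.6692^3·0.7431^3 = +0.549900
d^3_{0,3}(1.6754) = +0.549900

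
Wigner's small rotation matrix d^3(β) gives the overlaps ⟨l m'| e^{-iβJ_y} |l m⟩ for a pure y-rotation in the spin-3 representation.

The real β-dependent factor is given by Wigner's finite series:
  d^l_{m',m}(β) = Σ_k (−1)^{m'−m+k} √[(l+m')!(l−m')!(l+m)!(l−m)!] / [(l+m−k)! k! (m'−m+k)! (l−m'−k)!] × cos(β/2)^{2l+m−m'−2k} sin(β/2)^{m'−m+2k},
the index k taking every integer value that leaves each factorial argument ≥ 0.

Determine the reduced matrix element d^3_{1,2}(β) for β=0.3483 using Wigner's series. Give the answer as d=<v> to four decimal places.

d=0.4763

d^3_{1,2}(β=0.3483) via Wigner's sum:
c=cos(0.3483/2)=0.984874, s=sin(0.3483/2)=0.173271; N=√[24·2·120·1]=75.894664
k∈{1,2} keeps every argument non-negative
  k=1: (−1)^0·75.8947/(24)·0.9849^5·0.1733^1 = +0.507726
  k=2: (−1)^1·75.8947/(12)·0.9849^3·0.1733^3 = -0.031430
d^3_{1,2}(0.3483) = +0.507726 -0.031430 = +0.476296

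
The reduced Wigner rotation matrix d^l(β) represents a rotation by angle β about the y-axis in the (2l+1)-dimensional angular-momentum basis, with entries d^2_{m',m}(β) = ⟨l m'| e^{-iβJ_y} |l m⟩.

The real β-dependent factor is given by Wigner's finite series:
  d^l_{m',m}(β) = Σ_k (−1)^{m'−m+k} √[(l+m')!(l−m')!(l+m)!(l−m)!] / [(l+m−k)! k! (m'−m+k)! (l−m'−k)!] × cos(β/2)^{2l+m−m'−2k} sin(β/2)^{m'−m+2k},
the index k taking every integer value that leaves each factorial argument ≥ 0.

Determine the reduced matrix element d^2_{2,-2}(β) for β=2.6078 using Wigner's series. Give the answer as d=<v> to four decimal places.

d=0.8657

d^2_{2,-2}(β=2.6078) via Wigner's sum:
c=cos(2.6078/2)=0.263739, s=sin(2.6078/2)=0.964594; N=√[24·1·1·24]=24.000000
The bounds max(0,m−m')=0 and min(l+m,l−m')=0 give 1 term
  k=0: (−1)^4·24.0000/(24)·0.2637^0·0.9646^4 = +0.865722
d^2_{2,-2}(2.6078) = +0.865722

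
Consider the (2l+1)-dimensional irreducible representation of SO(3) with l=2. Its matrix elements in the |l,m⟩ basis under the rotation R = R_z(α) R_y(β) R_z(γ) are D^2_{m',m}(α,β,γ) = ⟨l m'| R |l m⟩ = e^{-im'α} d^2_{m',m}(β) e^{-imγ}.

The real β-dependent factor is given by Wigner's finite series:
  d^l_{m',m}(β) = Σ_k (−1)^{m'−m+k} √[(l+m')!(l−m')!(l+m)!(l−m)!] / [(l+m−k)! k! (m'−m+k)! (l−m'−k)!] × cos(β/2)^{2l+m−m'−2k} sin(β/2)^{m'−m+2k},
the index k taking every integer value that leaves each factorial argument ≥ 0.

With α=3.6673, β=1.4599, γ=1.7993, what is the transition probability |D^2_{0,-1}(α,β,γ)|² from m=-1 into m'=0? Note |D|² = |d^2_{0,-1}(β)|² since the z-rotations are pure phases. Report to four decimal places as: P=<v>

P=0.0181

First d^2_{0,-1}(β=1.4599), then the phase factors e^{-i(0)α} and e^{-i(-1)γ}:
c=cos(1.4599/2)=0.745208, s=sin(1.4599/2)=0.666832; N=√[2·2·1·6]=4.898979
k∈{0,1} keeps every argument non-negative
  k=0: (−1)^1·4.8990/(2)·0.7452^3·0.6668^1 = -0.675965
  k=1: (−1)^2·4.8990/(2)·0.7452^1·0.6668^3 = +0.541256
d^2_{0,-1}(1.4599) = -0.675965 +0.541256 = -0.134709
|D^2_{0,-1}|² = |d^2_{0,-1}(β)|² = (-0.134709)² = 0.018146 (the z-rotation phases have unit modulus)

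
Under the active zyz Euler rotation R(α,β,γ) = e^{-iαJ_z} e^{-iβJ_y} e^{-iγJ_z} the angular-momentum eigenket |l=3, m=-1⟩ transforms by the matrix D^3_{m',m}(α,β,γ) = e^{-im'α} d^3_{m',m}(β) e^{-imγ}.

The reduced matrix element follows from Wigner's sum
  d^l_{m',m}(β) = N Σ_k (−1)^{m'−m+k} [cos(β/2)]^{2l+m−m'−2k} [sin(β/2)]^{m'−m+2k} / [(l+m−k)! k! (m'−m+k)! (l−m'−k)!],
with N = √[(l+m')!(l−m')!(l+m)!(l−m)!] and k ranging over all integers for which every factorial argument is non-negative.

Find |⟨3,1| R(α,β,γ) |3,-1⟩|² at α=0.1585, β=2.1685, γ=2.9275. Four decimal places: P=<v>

First d^3_{1,-1}(β=2.1685), then the phase factors e^{-i(1)α} and e^{-i(-1)γ}:
With c≡cos(β/2)=0.467576 and s≡sin(β/2)=0.883953, N=[24·2·2·24]^{1/2}=48.000000
The bounds max(0,m−m')=0 and min(l+m,l−m')=2 give 3 terms
  k=0: (−1)^2·48.0000/(8)·0.4676^4·0.8840^2 = +0.224088
  k=1: (−1)^3·48.0000/(6)·0.4676^2·0.8840^4 = -1.067851
  k=2: (−1)^4·48.0000/(48)·0.4676^0·0.8840^6 = +0.477062
d^3_{1,-1}(2.1685) = +0.224088 -1.067851 +0.477062 = -0.366701
|D^3_{1,-1}|² = |d^3_{1,-1}(β)|² = (-0.366701)² = 0.134470 (the z-rotation phases have unit modulus)

P=0.1345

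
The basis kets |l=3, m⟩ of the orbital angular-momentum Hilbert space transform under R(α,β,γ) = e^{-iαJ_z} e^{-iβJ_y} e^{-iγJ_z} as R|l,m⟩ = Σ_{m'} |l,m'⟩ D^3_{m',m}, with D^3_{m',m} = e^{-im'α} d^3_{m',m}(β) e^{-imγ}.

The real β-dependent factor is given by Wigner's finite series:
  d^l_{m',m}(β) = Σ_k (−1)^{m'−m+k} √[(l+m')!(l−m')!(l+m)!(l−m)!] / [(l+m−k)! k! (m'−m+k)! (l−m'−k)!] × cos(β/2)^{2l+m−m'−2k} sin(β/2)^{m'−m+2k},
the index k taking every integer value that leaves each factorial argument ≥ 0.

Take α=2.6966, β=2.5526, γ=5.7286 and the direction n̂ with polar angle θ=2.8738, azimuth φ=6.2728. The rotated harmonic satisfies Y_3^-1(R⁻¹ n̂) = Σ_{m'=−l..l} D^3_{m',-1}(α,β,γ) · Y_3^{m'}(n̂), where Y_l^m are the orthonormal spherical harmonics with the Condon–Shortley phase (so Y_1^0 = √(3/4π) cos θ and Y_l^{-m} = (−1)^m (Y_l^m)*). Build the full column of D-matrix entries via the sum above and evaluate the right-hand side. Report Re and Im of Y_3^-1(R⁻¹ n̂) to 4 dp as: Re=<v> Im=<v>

Need the full column D^3_{m',-1} for m'=−3..3 at α=2.6966, β=2.5526, γ=5.7286.
cos(β/2)=0.290258, sin(β/2)=0.956948
d^3_{-3,-1}: single k=2 term ⇒ +0.025174;  D = +0.007890+0.023906i
d^3_{-2,-1}: k∈[1..2] ⇒ +0.006235 -0.135534 = -0.129299;  D = -0.016278+0.128271i
d^3_{-1,-1}: k∈[0..2] ⇒ +0.000598 -0.052000 +0.423910 = +0.372508;  D = -0.201399+0.313370i
d^3_{0,-1}: k∈[0..2] ⇒ -0.006830 +0.222705 -0.806896 = -0.591021;  D = -0.502438+0.311226i
d^3_{1,-1}: k∈[0..2] ⇒ +0.039000 -0.565213 +0.767947 = +0.241734;  D = -0.240284+0.026439i
d^3_{2,-1}: k∈[0..1] ⇒ -0.135534 +0.736592 = +0.601058;  D = +0.567566+0.197836i
d^3_{3,-1}: single k=0 term ⇒ +0.273633;  D = -0.194454-0.192517i
Y_3^{m'}(θ=2.8738,φ=6.2728) and Σ D·Y over m':
  (+0.0079+0.0239i)·(+0.0077+0.0002i)  (-0.0163+0.1283i)·(-0.0690-0.0014i)  (-0.2014+0.3134i)·(+0.3121+0.0032i)  (-0.5024+0.3112i)·(-0.5938+0.0000i)  (-0.2403+0.0264i)·(-0.3121+0.0032i)  (+0.5676+0.1978i)·(-0.0690+0.0014i)  (-0.1945-0.1925i)·(-0.0077+0.0002i)
Y_3^-1(R⁻¹ n̂) = +0.272837-0.116709i

Re=0.2728 Im=-0.1167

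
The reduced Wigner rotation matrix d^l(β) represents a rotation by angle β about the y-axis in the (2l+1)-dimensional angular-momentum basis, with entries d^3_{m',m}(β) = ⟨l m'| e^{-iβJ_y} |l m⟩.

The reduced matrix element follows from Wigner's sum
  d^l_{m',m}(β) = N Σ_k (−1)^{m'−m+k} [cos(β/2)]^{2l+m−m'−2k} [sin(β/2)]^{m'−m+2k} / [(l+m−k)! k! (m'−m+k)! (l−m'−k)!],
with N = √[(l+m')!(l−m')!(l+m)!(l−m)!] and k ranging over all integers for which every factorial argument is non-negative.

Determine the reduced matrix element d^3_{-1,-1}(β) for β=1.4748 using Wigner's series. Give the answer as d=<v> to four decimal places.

d=-0.2494

d^3_{-1,-1}(β=1.4748) via Wigner's sum:
With c≡cos(β/2)=0.740219 and s≡sin(β/2)=0.672366, N=[2·24·2·24]^{1/2}=48.000000
k: max(0,(-1)−(-1))=0 … min(3+(-1),3−(-1))=2
  k=0: (−1)^0·48.0000/(48)·0.7402^6·0.6724^0 = +0.164499
  k=1: (−1)^1·48.0000/(6)·0.7402^4·0.6724^2 = -1.085781
  k=2: (−1)^2·48.0000/(8)·0.7402^2·0.6724^4 = +0.671883
d^3_{-1,-1}(1.4748) = +0.164499 -1.085781 +0.671883 = -0.249399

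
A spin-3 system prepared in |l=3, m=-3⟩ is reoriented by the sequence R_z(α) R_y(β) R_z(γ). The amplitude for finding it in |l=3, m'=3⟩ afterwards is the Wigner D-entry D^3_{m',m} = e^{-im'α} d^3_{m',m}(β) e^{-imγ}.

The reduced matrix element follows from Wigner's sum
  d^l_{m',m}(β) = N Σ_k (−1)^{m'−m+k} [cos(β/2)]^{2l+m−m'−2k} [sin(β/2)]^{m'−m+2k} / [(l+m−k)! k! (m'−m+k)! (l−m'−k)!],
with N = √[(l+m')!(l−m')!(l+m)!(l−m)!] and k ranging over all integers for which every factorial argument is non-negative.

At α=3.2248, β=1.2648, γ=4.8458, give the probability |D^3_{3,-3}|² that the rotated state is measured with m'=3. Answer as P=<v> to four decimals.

P=0.0018

Split into d^3_{3,-3}(β=1.2648) × two z-phases.
c=cos(1.2648/2)=0.806611, s=sin(1.2648/2)=0.591082; N=√[720·1·1·720]=720.000000
Admissible k: 0..0 (factorial args all ≥0)
  k=0: (−1)^6·720.0000/(720)·0.8066^0·0.5911^6 = +0.042647
d^3_{3,-3}(1.2648) = +0.042647
|D^3_{3,-3}|² = |d^3_{3,-3}(β)|² = (+0.042647)² = 0.001819 (the z-rotation phases have unit modulus)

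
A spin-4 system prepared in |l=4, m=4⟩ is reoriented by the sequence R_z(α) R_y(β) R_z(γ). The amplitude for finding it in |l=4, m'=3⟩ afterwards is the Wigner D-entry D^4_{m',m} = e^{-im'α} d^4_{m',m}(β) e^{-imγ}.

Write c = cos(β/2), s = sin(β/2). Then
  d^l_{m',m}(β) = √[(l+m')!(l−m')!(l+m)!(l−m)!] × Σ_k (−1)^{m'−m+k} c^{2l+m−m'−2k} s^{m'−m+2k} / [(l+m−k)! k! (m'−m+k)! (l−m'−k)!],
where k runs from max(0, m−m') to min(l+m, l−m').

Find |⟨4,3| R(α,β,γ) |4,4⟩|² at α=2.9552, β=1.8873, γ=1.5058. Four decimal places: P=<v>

Split into d^4_{3,4}(β=1.8873) × two z-phases.
Half-angle: c=0.586837, s=0.809705. N=√(5040·1·40320·1)=14255.272709
The bounds max(0,m−m')=1 and min(l+m,l−m')=1 give 1 term
  k=1: (−1)^0·14255.2727/(5040)·0.5868^7·0.8097^1 = +0.054890
d^4_{3,4}(1.8873) = +0.054890
|D^4_{3,4}|² = |d^4_{3,4}(β)|² = (+0.054890)² = 0.003013 (the z-rotation phases have unit modulus)

P=0.0030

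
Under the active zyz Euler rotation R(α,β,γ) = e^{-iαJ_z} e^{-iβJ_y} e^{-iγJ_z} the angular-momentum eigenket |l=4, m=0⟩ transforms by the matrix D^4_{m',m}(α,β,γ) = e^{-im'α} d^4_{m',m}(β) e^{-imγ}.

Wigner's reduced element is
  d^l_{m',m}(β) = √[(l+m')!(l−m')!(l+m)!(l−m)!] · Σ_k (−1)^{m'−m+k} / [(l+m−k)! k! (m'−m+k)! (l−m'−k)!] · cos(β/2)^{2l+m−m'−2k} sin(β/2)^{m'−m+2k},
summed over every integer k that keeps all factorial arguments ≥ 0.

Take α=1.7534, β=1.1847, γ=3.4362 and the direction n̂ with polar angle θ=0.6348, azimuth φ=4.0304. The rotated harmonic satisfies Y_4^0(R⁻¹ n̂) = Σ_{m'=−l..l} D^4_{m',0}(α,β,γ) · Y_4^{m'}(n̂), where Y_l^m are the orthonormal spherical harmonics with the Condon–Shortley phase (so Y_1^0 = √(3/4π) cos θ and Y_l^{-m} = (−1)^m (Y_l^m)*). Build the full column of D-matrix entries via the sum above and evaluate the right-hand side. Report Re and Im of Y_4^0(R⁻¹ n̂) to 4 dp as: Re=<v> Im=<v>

Need the full column D^4_{m',0} for m'=−4..4 at α=1.7534, β=1.1847, γ=3.4362.
cos(β/2)=0.829631, sin(β/2)=0.558312
d^4_{-4,0}: single k=4 term ⇒ +0.385121;  D = +0.286876+0.256945i
d^4_{-3,0}: k∈[3..4] ⇒ +0.809320 -0.366526 = +0.442794;  D = +0.230616-0.377998i
d^4_{-2,0}: k∈[2..4] ⇒ +0.964240 -1.164497 +0.197767 = -0.002490;  D = +0.002325+0.000889i
d^4_{-1,0}: k∈[1..4] ⇒ +0.675440 -1.835364 +0.831202 -0.062739 = -0.391462;  D = +0.071086-0.384953i
d^4_{0,0}: k∈[0..4] ⇒ +0.224429 -1.626237 +1.657108 -0.333544 +0.009441 = -0.068803;  D = -0.068803+0.000000i
d^4_{1,0}: k∈[0..3] ⇒ -0.675440 +1.835364 -0.831202 +0.062739 = +0.391462;  D = -0.071086-0.384953i
d^4_{2,0}: k∈[0..2] ⇒ +0.964240 -1.164497 +0.197767 = -0.002490;  D = +0.002325-0.000889i
d^4_{3,0}: k∈[0..1] ⇒ -0.809320 +0.366526 = -0.442794;  D = -0.230616-0.377998i
d^4_{4,0}: single k=0 term ⇒ +0.385121;  D = +0.286876-0.256945i
Y_4^{m'}(θ=0.6348,φ=4.0304) and Σ D·Y over m':
  (+0.2869+0.2569i)·(-0.0501+0.0220i)  (+0.2306-0.3780i)·(+0.1869+0.0962i)  (+0.0023+0.0009i)·(-0.0855-0.4074i)  (+0.0711-0.3850i)·(-0.2190+0.2698i)  (-0.0688+0.0000i)·(-0.1839+0.0000i)  (-0.0711-0.3850i)·(+0.2190+0.2698i)  (+0.0023-0.0009i)·(-0.0855+0.4074i)  (-0.2306-0.3780i)·(-0.1869+0.0962i)  (+0.2869-0.2569i)·(-0.0501-0.0220i)
Y_4^0(R⁻¹ n̂) = +0.308373-0.000000i

Re=0.3084 Im=0.0000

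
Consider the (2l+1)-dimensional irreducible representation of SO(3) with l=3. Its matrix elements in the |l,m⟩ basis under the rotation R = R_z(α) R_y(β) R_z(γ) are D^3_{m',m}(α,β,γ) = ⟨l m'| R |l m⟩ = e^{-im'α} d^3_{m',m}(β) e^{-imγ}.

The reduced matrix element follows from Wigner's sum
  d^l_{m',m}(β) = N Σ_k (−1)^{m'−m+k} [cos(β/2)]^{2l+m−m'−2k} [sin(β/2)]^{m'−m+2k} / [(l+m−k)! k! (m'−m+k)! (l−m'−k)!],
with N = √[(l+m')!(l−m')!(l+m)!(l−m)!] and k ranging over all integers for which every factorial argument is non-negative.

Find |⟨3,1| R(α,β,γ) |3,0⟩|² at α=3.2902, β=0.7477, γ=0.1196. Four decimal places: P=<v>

P=0.2471

First d^3_{1,0}(β=0.7477), then the phase factors e^{-i(1)α} and e^{-i(0)γ}:
Half-angle: c=0.930928, s=0.365202. N=√(24·2·6·6)=41.569219
The bounds max(0,m−m')=0 and min(l+m,l−m')=2 give 3 terms
  k=0: (−1)^1·41.5692/(12)·0.9309^5·0.3652^1 = -0.884515
  k=1: (−1)^2·41.5692/(4)·0.9309^3·0.3652^3 = +0.408376
  k=2: (−1)^3·41.5692/(12)·0.9309^1·0.3652^5 = -0.020950
d^3_{1,0}(0.7477) = -0.884515 +0.408376 -0.020950 = -0.497088
|D^3_{1,0}|² = |d^3_{1,0}(β)|² = (-0.497088)² = 0.247096 (the z-rotation phases have unit modulus)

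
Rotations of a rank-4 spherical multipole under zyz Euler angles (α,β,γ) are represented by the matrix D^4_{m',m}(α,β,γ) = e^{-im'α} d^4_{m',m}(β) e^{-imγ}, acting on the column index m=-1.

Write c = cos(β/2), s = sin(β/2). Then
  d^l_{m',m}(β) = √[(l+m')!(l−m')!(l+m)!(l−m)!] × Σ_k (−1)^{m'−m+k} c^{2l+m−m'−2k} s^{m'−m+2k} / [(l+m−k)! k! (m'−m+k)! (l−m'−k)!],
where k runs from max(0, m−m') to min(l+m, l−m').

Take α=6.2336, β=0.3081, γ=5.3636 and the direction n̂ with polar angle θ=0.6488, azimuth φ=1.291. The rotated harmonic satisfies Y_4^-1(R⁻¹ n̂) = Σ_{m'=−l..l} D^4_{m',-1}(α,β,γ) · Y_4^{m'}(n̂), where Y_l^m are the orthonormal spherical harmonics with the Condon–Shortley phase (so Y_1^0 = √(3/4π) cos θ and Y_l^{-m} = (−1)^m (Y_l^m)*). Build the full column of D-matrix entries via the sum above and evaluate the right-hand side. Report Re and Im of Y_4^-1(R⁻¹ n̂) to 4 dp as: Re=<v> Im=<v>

Need the full column D^4_{m',-1} for m'=−4..4 at α=6.2336, β=0.3081, γ=5.3636.
cos(β/2)=0.988158, sin(β/2)=0.153441
d^4_{-4,-1}: single k=3 term ⇒ +0.025471;  D = +0.011145-0.022904i
d^4_{-3,-1}: k∈[2..3] ⇒ +0.173986 -0.006992 = +0.166994;  D = +0.080421-0.146354i
d^4_{-2,-1}: k∈[1..3] ⇒ +0.598912 -0.072205 +0.001161 = +0.527868;  D = +0.276827-0.449456i
d^4_{-1,-1}: k∈[0..3] ⇒ +0.909097 -0.328802 +0.015856 -0.000127 = +0.596024;  D = +0.337340-0.491372i
d^4_{0,-1}: k∈[0..3] ⇒ -0.631308 +0.091333 -0.002202 +0.000009 = -0.542169;  D = -0.328636+0.431214i
d^4_{1,-1}: k∈[0..3] ⇒ +0.219201 -0.015856 +0.000191 -0.000000 = +0.203536;  D = +0.131245-0.155568i
d^4_{2,-1}: k∈[0..2] ⇒ -0.048136 +0.001741 -0.000008 = -0.046404;  D = -0.031644+0.033941i
d^4_{3,-1}: k∈[0..1] ⇒ +0.006992 -0.000101 = +0.006891;  D = +0.004943-0.004801i
d^4_{4,-1}: single k=0 term ⇒ -0.000614;  D = -0.000461+0.000406i
Y_4^{m'}(θ=0.6488,φ=1.291) and Σ D·Y over m':
  (+0.0111-0.0229i)·(+0.0257+0.0531i)  (+0.0804-0.1464i)·(-0.1637+0.1470i)  (+0.2768-0.4495i)·(-0.3565-0.2233i)  (+0.3373-0.4914i)·(+0.0909-0.3162i)  (-0.3286+0.4312i)·(-0.2051+0.0000i)  (+0.1312-0.1556i)·(-0.0909-0.3162i)  (-0.0316+0.0339i)·(-0.3565+0.2233i)  (+0.0049-0.0048i)·(+0.1637+0.1470i)  (-0.0005+0.0004i)·(+0.0257-0.0531i)
Y_4^-1(R⁻¹ n̂) = -0.302426-0.152086i

Re=-0.3024 Im=-0.1521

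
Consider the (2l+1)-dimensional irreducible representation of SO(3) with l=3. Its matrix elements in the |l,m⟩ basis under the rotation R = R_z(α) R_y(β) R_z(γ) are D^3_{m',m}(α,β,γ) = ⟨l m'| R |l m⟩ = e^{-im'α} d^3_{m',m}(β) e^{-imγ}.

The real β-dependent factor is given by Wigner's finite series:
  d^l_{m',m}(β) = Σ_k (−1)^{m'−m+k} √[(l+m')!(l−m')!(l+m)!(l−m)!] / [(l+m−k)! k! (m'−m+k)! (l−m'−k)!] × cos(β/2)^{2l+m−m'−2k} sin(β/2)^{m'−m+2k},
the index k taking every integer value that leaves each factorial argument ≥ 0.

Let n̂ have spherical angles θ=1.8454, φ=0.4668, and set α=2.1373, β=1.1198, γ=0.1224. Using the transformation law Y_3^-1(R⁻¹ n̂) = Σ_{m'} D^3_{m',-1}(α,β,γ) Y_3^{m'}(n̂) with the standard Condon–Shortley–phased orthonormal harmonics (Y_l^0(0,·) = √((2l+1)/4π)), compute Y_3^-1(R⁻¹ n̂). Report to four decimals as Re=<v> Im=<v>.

Re=-0.0214 Im=-0.2493

Need the full column D^3_{m',-1} for m'=−3..3 at α=2.1373, β=1.1198, γ=0.1224.
cos(β/2)=0.847308, sin(β/2)=0.531101
d^3_{-3,-1}: single k=2 term ⇒ +0.563075;  D = +0.545415+0.139915i
d^3_{-2,-1}: k∈[1..2] ⇒ +0.733474 -0.576351 = +0.157123;  D = -0.048737-0.149373i
d^3_{-1,-1}: k∈[0..2] ⇒ +0.370040 -1.163083 +0.342724 = -0.450319;  D = +0.286264-0.347621i
d^3_{0,-1}: k∈[0..2] ⇒ -0.803480 +0.947041 -0.124028 = +0.019532;  D = +0.019386+0.002385i
d^3_{1,-1}: k∈[0..2] ⇒ +0.872312 -0.456965 +0.022442 = +0.437789;  D = -0.188096-0.395322i
d^3_{2,-1}: k∈[0..1] ⇒ -0.576351 +0.113222 = -0.463129;  D = +0.246082-0.392342i
d^3_{3,-1}: single k=0 term ⇒ +0.221227;  D = +0.221223-0.001397i
Y_3^{m'}(θ=1.8454,φ=0.4668) and Σ D·Y over m':
  (+0.5454+0.1399i)·(+0.0631-0.3667i)  (-0.0487-0.1494i)·(-0.1528+0.2064i)  (+0.2863-0.3476i)·(-0.1757+0.0885i)  (+0.0194+0.0024i)·(+0.2664+0.0000i)  (-0.1881-0.3953i)·(+0.1757+0.0885i)  (+0.2461-0.3923i)·(-0.1528-0.2064i)  (+0.2212-0.0014i)·(-0.0631-0.3667i)
Y_3^-1(R⁻¹ n̂) = -0.021435-0.249337i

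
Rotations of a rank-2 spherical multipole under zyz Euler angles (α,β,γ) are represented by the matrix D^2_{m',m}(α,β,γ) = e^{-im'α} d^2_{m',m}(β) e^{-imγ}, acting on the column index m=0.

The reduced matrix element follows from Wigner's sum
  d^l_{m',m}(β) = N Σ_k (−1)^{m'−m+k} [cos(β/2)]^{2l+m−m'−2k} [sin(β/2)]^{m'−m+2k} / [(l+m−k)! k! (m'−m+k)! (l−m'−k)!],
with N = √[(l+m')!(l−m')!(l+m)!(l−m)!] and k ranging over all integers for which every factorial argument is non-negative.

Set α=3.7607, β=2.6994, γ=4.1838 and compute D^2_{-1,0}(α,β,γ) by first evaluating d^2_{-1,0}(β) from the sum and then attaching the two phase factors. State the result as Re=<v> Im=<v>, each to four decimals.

Re=0.3858 Im=0.2749

First d^2_{-1,0}(β=2.6994), then the phase factors e^{-i(-1)α} and e^{-i(0)γ}:
Half-angle: c=0.219299, s=0.975658. N=√(1·6·2·2)=4.898979
k∈{1,2} keeps every argument non-negative
  k=1: (−1)^0·4.8990/(2)·0.2193^3·0.9757^1 = +0.025205
  k=2: (−1)^1·4.8990/(2)·0.2193^1·0.9757^3 = -0.498891
d^2_{-1,0}(2.6994) = +0.025205 -0.498891 = -0.473686
Phases: e^{-i·(-1)·3.7607}=-0.814397-0.580308i, e^{-i·(0)·4.1838}=+1.000000+0.000000i ⇒ D=+0.385768+0.274884i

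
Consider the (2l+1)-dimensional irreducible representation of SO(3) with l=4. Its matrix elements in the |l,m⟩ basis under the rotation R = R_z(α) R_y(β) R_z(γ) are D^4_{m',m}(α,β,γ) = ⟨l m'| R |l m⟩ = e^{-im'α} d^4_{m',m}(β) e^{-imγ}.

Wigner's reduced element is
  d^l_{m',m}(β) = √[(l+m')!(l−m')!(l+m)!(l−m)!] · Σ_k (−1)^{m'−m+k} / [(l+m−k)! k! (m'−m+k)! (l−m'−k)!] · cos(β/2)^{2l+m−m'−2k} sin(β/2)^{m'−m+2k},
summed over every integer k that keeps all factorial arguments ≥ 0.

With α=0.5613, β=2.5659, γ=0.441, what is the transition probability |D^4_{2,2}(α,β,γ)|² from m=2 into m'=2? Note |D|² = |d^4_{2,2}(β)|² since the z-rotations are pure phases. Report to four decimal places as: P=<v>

P=0.0059

First d^4_{2,2}(β=2.5659), then the phase factors e^{-i(2)α} and e^{-i(2)γ}:
c=cos(2.5659/2)=0.283888, s=sin(2.5659/2)=0.958858; N=√[720·2·720·2]=1440.000000
The bounds max(0,m−m')=0 and min(l+m,l−m')=2 give 3 terms
  k=0: (−1)^0·1440.0000/(1440)·0.2839^8·0.9589^0 = +0.000042
  k=1: (−1)^1·1440.0000/(120)·0.2839^6·0.9589^2 = -0.005775
  k=2: (−1)^2·1440.0000/(96)·0.2839^4·0.9589^4 = +0.082356
d^4_{2,2}(2.5659) = +0.000042 -0.005775 +0.082356 = +0.076623
|D^4_{2,2}|² = |d^4_{2,2}(β)|² = (+0.076623)² = 0.005871 (the z-rotation phases have unit modulus)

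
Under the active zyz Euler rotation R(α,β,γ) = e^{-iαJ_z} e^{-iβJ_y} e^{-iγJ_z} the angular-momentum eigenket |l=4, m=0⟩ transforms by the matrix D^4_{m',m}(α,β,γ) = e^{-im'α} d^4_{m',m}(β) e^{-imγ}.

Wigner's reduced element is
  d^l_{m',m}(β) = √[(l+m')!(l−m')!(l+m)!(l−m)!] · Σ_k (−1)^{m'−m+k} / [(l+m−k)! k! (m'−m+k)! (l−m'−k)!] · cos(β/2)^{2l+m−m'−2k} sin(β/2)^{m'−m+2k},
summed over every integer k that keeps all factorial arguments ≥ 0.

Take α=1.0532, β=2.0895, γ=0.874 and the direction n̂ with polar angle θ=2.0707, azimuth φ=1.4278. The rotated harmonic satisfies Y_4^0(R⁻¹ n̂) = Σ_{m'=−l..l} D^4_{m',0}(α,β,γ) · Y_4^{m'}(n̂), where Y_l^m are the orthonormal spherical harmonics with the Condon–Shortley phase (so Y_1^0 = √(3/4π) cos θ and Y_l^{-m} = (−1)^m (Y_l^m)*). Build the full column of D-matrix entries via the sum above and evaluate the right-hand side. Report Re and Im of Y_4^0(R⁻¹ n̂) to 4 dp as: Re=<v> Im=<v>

Re=0.4489 Im=0.0000

Need the full column D^4_{m',0} for m'=−4..4 at α=1.0532, β=2.0895, γ=0.874.
cos(β/2)=0.502118, sin(β/2)=0.864799
d^4_{-4,0}: single k=4 term ⇒ +0.297463;  D = -0.142504-0.261107i
d^4_{-3,0}: k∈[3..4] ⇒ +0.244253 -0.724532 = -0.480280;  D = +0.480202+0.008648i
d^4_{-2,0}: k∈[2..4] ⇒ +0.113707 -0.899445 +1.000517 = +0.214779;  D = -0.109615+0.184701i
d^4_{-1,0}: k∈[1..4] ⇒ +0.031122 -0.553913 +1.643085 -0.812320 = +0.307974;  D = +0.152383+0.267633i
d^4_{0,0}: k∈[0..4] ⇒ +0.004041 -0.191772 +1.279932 -1.687419 +0.312839 = -0.282379;  D = -0.282379+0.000000i
d^4_{1,0}: k∈[0..3] ⇒ -0.031122 +0.553913 -1.643085 +0.812320 = -0.307974;  D = -0.152383+0.267633i
d^4_{2,0}: k∈[0..2] ⇒ +0.113707 -0.899445 +1.000517 = +0.214779;  D = -0.109615-0.184701i
d^4_{3,0}: k∈[0..1] ⇒ -0.244253 +0.724532 = +0.480280;  D = -0.480202+0.008648i
d^4_{4,0}: single k=0 term ⇒ +0.297463;  D = -0.142504+0.261107i
Y_4^{m'}(θ=2.0707,φ=1.4278) and Σ D·Y over m':
  (-0.1425-0.2611i)·(+0.2207+0.1421i)  (+0.4802+0.0086i)·(+0.1687-0.3688i)  (-0.1096+0.1847i)·(-0.1504-0.0442i)  (+0.1524+0.2676i)·(+0.0395-0.2741i)  (-0.2824+0.0000i)·(-0.2164+0.0000i)  (-0.1524+0.2676i)·(-0.0395-0.2741i)  (-0.1096-0.1847i)·(-0.1504+0.0442i)  (-0.4802+0.0086i)·(-0.1687-0.3688i)  (-0.1425+0.2611i)·(+0.2207-0.1421i)
Y_4^0(R⁻¹ n̂) = +0.448859-0.000000i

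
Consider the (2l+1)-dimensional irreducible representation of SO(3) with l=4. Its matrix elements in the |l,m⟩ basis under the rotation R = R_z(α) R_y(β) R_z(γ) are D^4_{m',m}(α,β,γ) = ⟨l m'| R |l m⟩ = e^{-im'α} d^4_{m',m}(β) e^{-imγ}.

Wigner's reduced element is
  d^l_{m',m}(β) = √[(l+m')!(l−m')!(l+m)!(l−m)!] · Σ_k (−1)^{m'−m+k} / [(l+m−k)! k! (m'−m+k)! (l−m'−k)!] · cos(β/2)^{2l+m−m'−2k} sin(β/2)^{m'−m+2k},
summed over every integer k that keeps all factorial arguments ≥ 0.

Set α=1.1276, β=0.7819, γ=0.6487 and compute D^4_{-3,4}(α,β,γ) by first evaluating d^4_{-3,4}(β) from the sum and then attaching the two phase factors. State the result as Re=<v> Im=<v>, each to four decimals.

Re=0.0022 Im=0.0022

Split into d^4_{-3,4}(β=0.7819) × two z-phases.
c=cos(0.7819/2)=0.924547, s=sin(0.7819/2)=0.381067; N=√[1·5040·40320·1]=14255.272709
k: max(0,(4)−(-3))=7 … min(4+(4),4−(-3))=7
  k=7: (−1)^0·14255.2727/(5040)·0.9245^1·0.3811^7 = +0.003051
d^4_{-3,4}(0.7819) = +0.003051
Phases: e^{-i·(-3)·1.1276}=-0.971050-0.238875i, e^{-i·(4)·0.6487}=-0.854197-0.519950i ⇒ D=+0.002152+0.002163i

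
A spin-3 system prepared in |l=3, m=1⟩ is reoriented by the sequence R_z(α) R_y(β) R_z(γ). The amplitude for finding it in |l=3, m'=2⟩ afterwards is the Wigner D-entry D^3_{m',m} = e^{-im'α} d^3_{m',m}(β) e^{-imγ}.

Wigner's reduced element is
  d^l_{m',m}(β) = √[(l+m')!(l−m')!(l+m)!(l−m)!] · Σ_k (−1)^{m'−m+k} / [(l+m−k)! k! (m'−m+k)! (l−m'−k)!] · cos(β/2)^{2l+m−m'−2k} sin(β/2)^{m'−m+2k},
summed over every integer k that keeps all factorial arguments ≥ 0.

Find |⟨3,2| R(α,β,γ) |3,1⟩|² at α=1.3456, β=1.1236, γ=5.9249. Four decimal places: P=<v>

Split into d^3_{2,1}(β=1.1236) × two z-phases.
With c≡cos(β/2)=0.846298 and s≡sin(β/2)=0.532710, N=[120·1·24·2]^{1/2}=75.894664
The bounds max(0,m−m')=0 and min(l+m,l−m')=1 give 2 terms
  k=0: (−1)^1·75.8947/(24)·0.8463^5·0.5327^1 = -0.731319
  k=1: (−1)^2·75.8947/(12)·0.8463^3·0.5327^3 = +0.579526
d^3_{2,1}(1.1236) = -0.731319 +0.579526 = -0.151793
|D^3_{2,1}|² = |d^3_{2,1}(β)|² = (-0.151793)² = 0.023041 (the z-rotation phases have unit modulus)

P=0.0230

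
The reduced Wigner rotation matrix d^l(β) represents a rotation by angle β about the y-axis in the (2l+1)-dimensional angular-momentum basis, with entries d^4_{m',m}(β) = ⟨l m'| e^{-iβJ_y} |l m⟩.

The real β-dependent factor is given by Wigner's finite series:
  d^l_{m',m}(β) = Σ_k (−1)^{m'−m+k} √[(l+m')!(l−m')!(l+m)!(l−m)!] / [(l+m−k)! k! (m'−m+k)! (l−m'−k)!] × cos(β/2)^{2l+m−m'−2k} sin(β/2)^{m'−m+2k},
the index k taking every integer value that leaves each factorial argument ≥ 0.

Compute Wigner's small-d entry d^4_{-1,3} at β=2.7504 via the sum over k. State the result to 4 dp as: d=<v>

d^4_{-1,3}(β=2.7504) via Wigner's sum:
c=cos(2.7504/2)=0.194352, s=sin(2.7504/2)=0.980932; N=√[6·120·5040·1]=1904.940944
Admissible k: 4..5 (factorial args all ≥0)
  k=4: (−1)^0·1904.9409/(144)·0.1944^4·0.9809^4 = +0.017475
  k=5: (−1)^1·1904.9409/(240)·0.1944^2·0.9809^6 = -0.267103
d^4_{-1,3}(2.7504) = +0.017475 -0.267103 = -0.249628

d=-0.2496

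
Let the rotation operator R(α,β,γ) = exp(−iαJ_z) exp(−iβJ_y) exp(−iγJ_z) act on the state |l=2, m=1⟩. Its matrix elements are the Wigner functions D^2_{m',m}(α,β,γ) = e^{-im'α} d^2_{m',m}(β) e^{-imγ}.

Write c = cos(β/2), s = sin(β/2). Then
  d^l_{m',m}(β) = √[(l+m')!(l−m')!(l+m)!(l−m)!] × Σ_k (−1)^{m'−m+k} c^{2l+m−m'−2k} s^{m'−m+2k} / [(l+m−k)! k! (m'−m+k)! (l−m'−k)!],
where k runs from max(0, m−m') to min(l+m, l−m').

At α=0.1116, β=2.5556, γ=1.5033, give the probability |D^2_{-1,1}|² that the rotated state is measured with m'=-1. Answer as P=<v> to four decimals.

Split into d^2_{-1,1}(β=2.5556) × two z-phases.
c=cos(2.5556/2)=0.288822, s=sin(2.5556/2)=0.957383; N=√[1·6·6·1]=6.000000
k: max(0,(1)−(-1))=2 … min(2+(1),2−(-1))=3
  k=2: (−1)^0·6.0000/(2)·0.2888^2·0.9574^2 = +0.229379
  k=3: (−1)^1·6.0000/(6)·0.2888^0·0.9574^4 = -0.840122
d^2_{-1,1}(2.5556) = +0.229379 -0.840122 = -0.610743
|D^2_{-1,1}|² = |d^2_{-1,1}(β)|² = (-0.610743)² = 0.373007 (the z-rotation phases have unit modulus)

P=0.3730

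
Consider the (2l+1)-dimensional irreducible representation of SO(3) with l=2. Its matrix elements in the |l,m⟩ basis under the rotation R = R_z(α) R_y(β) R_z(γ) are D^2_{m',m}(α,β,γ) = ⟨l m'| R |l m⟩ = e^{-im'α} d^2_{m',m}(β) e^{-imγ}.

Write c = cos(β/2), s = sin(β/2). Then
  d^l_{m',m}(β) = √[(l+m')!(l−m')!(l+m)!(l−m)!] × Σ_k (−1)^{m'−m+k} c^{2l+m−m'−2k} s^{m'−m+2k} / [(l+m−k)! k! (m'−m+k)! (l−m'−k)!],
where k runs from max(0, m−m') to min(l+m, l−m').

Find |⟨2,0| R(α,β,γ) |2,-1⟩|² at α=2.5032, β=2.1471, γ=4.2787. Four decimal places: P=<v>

P=0.3132

Split into d^2_{0,-1}(β=2.1471) × two z-phases.
Half-angle: c=0.477007, s=0.878899. N=√(2·2·1·6)=4.898979
k: max(0,(-1)−(0))=0 … min(2+(-1),2−(0))=1
  k=0: (−1)^1·4.8990/(2)·0.4770^3·0.8789^1 = -0.233663
  k=1: (−1)^2·4.8990/(2)·0.4770^1·0.8789^3 = +0.793265
d^2_{0,-1}(2.1471) = -0.233663 +0.793265 = +0.559602
|D^2_{0,-1}|² = |d^2_{0,-1}(β)|² = (+0.559602)² = 0.313154 (the z-rotation phases have unit modulus)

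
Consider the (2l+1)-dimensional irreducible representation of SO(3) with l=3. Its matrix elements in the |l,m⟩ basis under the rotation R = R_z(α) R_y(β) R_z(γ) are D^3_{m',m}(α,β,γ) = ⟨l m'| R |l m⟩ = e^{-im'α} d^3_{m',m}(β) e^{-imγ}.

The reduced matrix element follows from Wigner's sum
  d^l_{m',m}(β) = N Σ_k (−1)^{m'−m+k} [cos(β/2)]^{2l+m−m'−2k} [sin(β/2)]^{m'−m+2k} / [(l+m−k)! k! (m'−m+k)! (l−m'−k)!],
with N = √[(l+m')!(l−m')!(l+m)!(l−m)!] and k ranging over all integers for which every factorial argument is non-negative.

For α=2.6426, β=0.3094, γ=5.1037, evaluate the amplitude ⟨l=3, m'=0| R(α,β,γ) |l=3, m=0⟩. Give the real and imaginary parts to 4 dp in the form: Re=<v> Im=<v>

Split into d^3_{0,0}(β=0.3094) × two z-phases.
With c≡cos(β/2)=0.988058 and s≡sin(β/2)=0.154084, N=[6·6·6·6]^{1/2}=36.000000
Admissible k: 0..3 (factorial args all ≥0)
  k=0: (−1)^0·36.0000/(36)·0.9881^6·0.1541^0 = +0.930452
  k=1: (−1)^1·36.0000/(4)·0.9881^4·0.1541^2 = -0.203650
  k=2: (−1)^2·36.0000/(4)·0.9881^2·0.1541^4 = +0.004953
  k=3: (−1)^3·36.0000/(36)·0.9881^0·0.1541^6 = -0.000013
d^3_{0,0}(0.3094) = +0.930452 -0.203650 +0.004953 -0.000013 = +0.731741
Phases: e^{-i·(0)·2.6426}=+1.000000+0.000000i, e^{-i·(0)·5.1037}=+1.000000+0.000000i ⇒ D=+0.731741+0.000000i

Re=0.7317 Im=0.0000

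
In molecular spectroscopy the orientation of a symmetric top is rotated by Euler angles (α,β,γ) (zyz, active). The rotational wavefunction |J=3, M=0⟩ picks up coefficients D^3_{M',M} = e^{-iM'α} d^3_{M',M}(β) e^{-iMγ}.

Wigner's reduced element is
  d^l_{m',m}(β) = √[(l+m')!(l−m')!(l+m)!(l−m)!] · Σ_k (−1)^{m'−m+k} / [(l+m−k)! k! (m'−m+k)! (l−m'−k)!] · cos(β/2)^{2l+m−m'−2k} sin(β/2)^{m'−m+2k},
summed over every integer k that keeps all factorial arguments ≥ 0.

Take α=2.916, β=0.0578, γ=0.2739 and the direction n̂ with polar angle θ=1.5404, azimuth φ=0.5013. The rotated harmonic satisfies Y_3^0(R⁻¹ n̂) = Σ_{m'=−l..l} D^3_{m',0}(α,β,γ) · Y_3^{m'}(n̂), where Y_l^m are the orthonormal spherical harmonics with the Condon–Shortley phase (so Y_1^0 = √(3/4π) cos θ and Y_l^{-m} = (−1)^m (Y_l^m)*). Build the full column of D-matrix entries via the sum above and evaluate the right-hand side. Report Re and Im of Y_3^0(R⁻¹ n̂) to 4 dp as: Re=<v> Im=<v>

Re=0.0143 Im=0.0000

Need the full column D^3_{m',0} for m'=−3..3 at α=2.916, β=0.0578, γ=0.2739.
cos(β/2)=0.999582, sin(β/2)=0.028896
d^3_{-3,0}: single k=3 term ⇒ +0.000108;  D = -0.000084+0.000067i
d^3_{-2,0}: k∈[2..3] ⇒ +0.004566 -0.000004 = +0.004562;  D = +0.004105-0.001989i
d^3_{-1,0}: k∈[1..3] ⇒ +0.099890 -0.000250 +0.000000 = +0.099639;  D = -0.097115+0.022288i
d^3_{0,0}: k∈[0..3] ⇒ +0.997497 -0.007502 +0.000006 -0.000000 = +0.990001;  D = +0.990001+0.000000i
d^3_{1,0}: k∈[0..2] ⇒ -0.099890 +0.000250 -0.000000 = -0.099639;  D = +0.097115+0.022288i
d^3_{2,0}: k∈[0..1] ⇒ +0.004566 -0.000004 = +0.004562;  D = +0.004105+0.001989i
d^3_{3,0}: single k=0 term ⇒ -0.000108;  D = +0.000084+0.000067i
Y_3^{m'}(θ=1.5404,φ=0.5013) and Σ D·Y over m':
  (-0.0001+0.0001i)·(+0.0279-0.4157i)  (+0.0041-0.0020i)·(+0.0167-0.0262i)  (-0.0971+0.0223i)·(-0.2820+0.1545i)  (+0.9900+0.0000i)·(-0.0340+0.0000i)  (+0.0971+0.0223i)·(+0.2820+0.1545i)  (+0.0041+0.0020i)·(+0.0167+0.0262i)  (+0.0001+0.0001i)·(-0.0279-0.4157i)
Y_3^0(R⁻¹ n̂) = +0.014333+0.000000i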